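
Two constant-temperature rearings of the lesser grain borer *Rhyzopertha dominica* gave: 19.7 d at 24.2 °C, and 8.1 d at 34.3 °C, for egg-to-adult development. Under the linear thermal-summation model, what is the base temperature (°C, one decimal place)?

17.1 °C

Equal thermal constants: D₁(T₁ − T_b) = D₂(T₂ − T_b).
19.7·(24.2 − T_b) = 8.1·(34.3 − T_b)
T_b = (19.7·24.2 − 8.1·34.3) / (19.7 − 8.1) = 198.91 / 11.6 = 17.147 °C ≈ 17.1 °C.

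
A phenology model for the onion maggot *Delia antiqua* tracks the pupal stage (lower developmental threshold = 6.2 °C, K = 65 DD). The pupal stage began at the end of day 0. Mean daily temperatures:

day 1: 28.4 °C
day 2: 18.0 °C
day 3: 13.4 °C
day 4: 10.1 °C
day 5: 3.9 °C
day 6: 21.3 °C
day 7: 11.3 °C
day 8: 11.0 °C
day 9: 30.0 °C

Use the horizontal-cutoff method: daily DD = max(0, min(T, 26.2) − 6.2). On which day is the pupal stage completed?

Daily DD above 6.2 °C (capped at 20.0): 20.0, 11.8, 7.2, 3.9, 0.0, 15.1, 5.1, 4.8, 20.0.
Cumulative: 20.0, 31.8, 39.0, 42.9, 42.9, 58.0, 63.1, 67.9, 87.9.
The total first reaches 65 DD on day 8.

day 8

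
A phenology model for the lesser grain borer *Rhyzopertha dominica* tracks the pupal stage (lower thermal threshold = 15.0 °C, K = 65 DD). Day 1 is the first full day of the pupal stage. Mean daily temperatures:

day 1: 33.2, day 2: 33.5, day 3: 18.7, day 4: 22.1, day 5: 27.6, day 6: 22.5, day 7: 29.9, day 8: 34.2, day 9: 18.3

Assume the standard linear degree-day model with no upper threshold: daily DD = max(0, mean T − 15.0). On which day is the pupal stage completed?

day 6

Daily DD above 15.0 °C: 18.2, 18.5, 3.7, 7.1, 12.6, 7.5, 14.9, 19.2, 3.3.
Cumulative: 18.2, 36.7, 40.4, 47.5, 60.1, 67.6, 82.5, 101.7, 105.0.
The total first reaches 65 DD on day 6.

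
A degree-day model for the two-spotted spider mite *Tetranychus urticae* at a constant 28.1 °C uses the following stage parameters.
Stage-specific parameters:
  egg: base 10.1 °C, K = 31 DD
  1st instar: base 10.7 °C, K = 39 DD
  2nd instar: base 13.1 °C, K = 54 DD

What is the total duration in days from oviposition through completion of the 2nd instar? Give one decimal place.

egg: 31 / (28.1 − 10.1) = 31 / 18.0 = 1.722 d.
1st instar: 39 / (28.1 − 10.7) = 39 / 17.4 = 2.241 d.
2nd instar: 54 / (28.1 − 13.1) = 54 / 15.0 = 3.600 d.
Sum = 7.564 ≈ 7.6 days.

7.6 days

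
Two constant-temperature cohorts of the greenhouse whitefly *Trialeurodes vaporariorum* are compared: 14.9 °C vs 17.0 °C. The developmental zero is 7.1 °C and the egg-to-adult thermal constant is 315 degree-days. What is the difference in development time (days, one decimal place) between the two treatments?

8.6 days

At 14.9 °C: 315 / (14.9 − 7.1) = 315 / 7.8 = 40.385 d.
At 17.0 °C: 315 / (17.0 − 7.1) = 315 / 9.9 = 31.818 d.
Difference = |40.385 − 31.818| = 8.566 ≈ 8.6 days.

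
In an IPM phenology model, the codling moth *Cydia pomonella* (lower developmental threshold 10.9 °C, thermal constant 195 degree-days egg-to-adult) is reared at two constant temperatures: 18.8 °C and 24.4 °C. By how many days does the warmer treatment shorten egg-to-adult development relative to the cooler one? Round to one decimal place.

At 18.8 °C: 195 / (18.8 − 10.9) = 195 / 7.9 = 24.684 d.
At 24.4 °C: 195 / (24.4 − 10.9) = 195 / 13.5 = 14.444 d.
Difference = |24.684 − 14.444| = 10.239 ≈ 10.2 days.

10.2 days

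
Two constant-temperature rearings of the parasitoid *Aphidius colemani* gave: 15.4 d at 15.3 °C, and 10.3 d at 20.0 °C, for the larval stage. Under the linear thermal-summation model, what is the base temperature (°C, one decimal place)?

Equal thermal constants: D₁(T₁ − T_b) = D₂(T₂ − T_b).
15.4·(15.3 − T_b) = 10.3·(20.0 − T_b)
T_b = (15.4·15.3 − 10.3·20.0) / (15.4 − 10.3) = 29.62 / 5.1 = 5.808 °C ≈ 5.8 °C.

5.8 °C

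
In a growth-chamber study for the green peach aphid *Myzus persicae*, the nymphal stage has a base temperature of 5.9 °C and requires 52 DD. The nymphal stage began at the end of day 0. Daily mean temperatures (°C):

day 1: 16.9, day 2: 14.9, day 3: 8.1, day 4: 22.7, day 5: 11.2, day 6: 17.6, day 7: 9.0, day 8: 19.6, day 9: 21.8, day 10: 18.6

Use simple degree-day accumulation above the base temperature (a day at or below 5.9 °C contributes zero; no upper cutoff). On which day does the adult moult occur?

Daily DD above 5.9 °C: 11.0, 9.0, 2.2, 16.8, 5.3, 11.7, 3.1, 13.7, 15.9, 12.7.
Cumulative: 11.0, 20.0, 22.2, 39.0, 44.3, 56.0, 59.1, 72.8, 88.7, 101.4.
The total first reaches 52 DD on day 6.

day 6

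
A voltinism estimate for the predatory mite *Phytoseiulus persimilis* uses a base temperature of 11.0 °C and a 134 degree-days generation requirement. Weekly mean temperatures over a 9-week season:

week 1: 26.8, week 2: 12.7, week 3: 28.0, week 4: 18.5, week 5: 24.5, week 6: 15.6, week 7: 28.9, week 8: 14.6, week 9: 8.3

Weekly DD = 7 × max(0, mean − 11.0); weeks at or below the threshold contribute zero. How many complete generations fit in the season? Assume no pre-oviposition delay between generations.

4 generations

Weekly DD (7 × max(0, T̄ − 11.0)): 110.6, 11.9, 119.0, 52.5, 94.5, 32.2, 125.3, 25.2, 0.0.
Season total = 571.2 DD.
Complete generations = ⌊571.2 / 134⌋ = 4.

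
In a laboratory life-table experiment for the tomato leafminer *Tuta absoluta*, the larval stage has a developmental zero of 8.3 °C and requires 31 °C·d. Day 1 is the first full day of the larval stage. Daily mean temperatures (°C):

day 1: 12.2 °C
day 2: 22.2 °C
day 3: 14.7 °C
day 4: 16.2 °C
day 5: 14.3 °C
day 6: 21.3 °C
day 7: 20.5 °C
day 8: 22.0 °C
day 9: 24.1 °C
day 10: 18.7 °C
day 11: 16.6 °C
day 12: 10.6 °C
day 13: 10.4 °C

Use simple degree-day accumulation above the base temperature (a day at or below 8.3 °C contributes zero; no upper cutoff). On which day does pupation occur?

Daily DD above 8.3 °C: 3.9, 13.9, 6.4, 7.9, 6.0, 13.0, 12.2, 13.7, 15.8, 10.4, 8.3, 2.3, 2.1.
Cumulative: 3.9, 17.8, 24.2, 32.1, 38.1, 51.1, 63.3, 77.0, 92.8, 103.2, 111.5, 113.8, 115.9.
The total first reaches 31 DD on day 4.

day 4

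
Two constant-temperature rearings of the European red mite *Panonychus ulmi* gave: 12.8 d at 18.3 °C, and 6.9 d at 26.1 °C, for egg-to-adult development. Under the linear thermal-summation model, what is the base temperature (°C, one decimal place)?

9.2 °C

Linear rate model ⇒ the product D·(T − T_b) is constant across temperatures.
12.8·(18.3 − T_b) = 6.9·(26.1 − T_b)
T_b = (12.8·18.3 − 6.9·26.1) / (12.8 − 6.9) = 54.15 / 5.9 = 9.178 °C ≈ 9.2 °C.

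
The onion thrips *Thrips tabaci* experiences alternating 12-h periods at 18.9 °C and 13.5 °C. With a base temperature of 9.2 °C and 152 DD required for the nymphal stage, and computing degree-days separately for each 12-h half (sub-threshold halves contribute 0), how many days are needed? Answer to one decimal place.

21.7 days

Day half: max(0, 18.9 − 9.2) × 0.5 = 9.7 × 0.5 = 4.85 DD.
Night half: max(0, 13.5 − 9.2) × 0.5 = 4.3 × 0.5 = 2.15 DD.
Per 24 h: 7.00 DD/day.
Duration = 152 / 7.00 = 21.714 ≈ 21.7 days.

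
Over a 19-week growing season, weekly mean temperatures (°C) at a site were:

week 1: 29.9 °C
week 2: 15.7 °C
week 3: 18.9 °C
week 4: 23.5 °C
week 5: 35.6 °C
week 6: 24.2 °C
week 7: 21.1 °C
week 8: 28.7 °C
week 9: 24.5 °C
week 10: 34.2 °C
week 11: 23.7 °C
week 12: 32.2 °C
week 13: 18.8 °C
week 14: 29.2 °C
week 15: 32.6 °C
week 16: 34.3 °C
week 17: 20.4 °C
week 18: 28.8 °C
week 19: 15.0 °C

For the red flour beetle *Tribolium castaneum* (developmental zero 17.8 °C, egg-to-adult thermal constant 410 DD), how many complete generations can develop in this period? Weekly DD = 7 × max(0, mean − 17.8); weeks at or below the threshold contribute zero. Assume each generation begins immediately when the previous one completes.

Weekly DD (7 × max(0, T̄ − 17.8)): 84.7, 0.0, 7.7, 39.9, 124.6, 44.8, 23.1, 76.3, 46.9, 114.8, 41.3, 100.8, 7.0, 79.8, 103.6, 115.5, 18.2, 77.0, 0.0.
Season total = 1106.0 DD.
Complete generations = ⌊1106.0 / 410⌋ = 2.

2 generations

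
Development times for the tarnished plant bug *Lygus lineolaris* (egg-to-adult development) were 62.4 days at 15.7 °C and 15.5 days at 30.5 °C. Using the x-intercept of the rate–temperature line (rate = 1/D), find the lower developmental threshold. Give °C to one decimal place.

Under the model K = D·(T − T_b), so D₁·(T₁ − T_b) = D₂·(T₂ − T_b).
62.4·(15.7 − T_b) = 15.5·(30.5 − T_b)
T_b = (62.4·15.7 − 15.5·30.5) / (62.4 − 15.5) = 506.93 / 46.9 = 10.809 °C ≈ 10.8 °C.

10.8 °C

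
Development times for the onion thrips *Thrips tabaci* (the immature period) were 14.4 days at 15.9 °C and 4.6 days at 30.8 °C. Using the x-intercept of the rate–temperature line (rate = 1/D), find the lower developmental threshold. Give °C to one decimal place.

8.9 °C

Under the model K = D·(T − T_b), so D₁·(T₁ − T_b) = D₂·(T₂ − T_b).
14.4·(15.9 − T_b) = 4.6·(30.8 − T_b)
T_b = (14.4·15.9 − 4.6·30.8) / (14.4 − 4.6) = 87.28 / 9.8 = 8.906 °C ≈ 8.9 °C.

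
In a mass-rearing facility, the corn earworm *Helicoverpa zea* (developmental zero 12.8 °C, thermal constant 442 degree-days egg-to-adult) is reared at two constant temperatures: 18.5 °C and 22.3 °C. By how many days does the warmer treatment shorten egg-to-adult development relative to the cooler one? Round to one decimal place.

31.0 days

At 18.5 °C: 442 / (18.5 − 12.8) = 442 / 5.7 = 77.544 d.
At 22.3 °C: 442 / (22.3 − 12.8) = 442 / 9.5 = 46.526 d.
Difference = |77.544 − 46.526| = 31.018 ≈ 31.0 days.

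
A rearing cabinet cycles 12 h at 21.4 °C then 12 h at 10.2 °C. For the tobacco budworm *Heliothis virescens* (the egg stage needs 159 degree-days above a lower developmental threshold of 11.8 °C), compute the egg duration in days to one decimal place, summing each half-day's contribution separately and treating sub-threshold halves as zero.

33.1 days

Day half: max(0, 21.4 − 11.8) × 0.5 = 9.6 × 0.5 = 4.80 DD.
Night half: max(0, 10.2 − 11.8) × 0.5 = 0.0 × 0.5 = 0.00 DD.
Per 24 h: 4.80 DD/day.
Duration = 159 / 4.80 = 33.125 ≈ 33.1 days.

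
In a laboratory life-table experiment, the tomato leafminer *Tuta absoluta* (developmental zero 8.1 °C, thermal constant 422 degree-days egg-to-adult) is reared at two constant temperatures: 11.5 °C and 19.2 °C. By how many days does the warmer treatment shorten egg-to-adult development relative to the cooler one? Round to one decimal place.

At 11.5 °C: 422 / (11.5 − 8.1) = 422 / 3.4 = 124.118 d.
At 19.2 °C: 422 / (19.2 − 8.1) = 422 / 11.1 = 38.018 d.
Difference = |124.118 − 38.018| = 86.100 ≈ 86.1 days.

86.1 days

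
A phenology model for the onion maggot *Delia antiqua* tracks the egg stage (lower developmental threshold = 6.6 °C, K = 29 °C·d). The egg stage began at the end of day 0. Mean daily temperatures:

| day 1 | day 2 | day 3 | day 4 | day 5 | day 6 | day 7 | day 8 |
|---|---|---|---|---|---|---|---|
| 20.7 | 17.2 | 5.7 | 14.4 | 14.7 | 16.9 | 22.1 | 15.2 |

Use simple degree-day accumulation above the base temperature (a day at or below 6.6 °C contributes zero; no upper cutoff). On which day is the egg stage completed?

Daily DD above 6.6 °C: 14.1, 10.6, 0.0, 7.8, 8.1, 10.3, 15.5, 8.6.
Cumulative: 14.1, 24.7, 24.7, 32.5, 40.6, 50.9, 66.4, 75.0.
The total first reaches 29 DD on day 4.

day 4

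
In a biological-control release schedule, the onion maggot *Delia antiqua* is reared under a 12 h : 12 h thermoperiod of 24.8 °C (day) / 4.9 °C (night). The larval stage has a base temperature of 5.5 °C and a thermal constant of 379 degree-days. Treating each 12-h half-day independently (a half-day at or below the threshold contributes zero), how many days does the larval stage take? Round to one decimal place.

Day half: max(0, 24.8 − 5.5) × 0.5 = 19.3 × 0.5 = 9.65 DD.
Night half: max(0, 4.9 − 5.5) × 0.5 = 0.0 × 0.5 = 0.00 DD.
Per 24 h: 9.65 DD/day.
Duration = 379 / 9.65 = 39.275 ≈ 39.3 days.

39.3 days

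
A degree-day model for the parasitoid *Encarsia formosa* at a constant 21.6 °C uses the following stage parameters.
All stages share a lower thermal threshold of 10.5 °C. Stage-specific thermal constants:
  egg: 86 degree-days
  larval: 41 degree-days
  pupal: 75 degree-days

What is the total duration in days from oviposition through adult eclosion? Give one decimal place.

18.2 days

Daily accumulation at 21.6 °C = 21.6 − 10.5 = 11.1 DD/day.
Total K = 86 + 41 + 75 = 202 DD.
Total duration = 202 / 11.1 = 18.198 ≈ 18.2 days.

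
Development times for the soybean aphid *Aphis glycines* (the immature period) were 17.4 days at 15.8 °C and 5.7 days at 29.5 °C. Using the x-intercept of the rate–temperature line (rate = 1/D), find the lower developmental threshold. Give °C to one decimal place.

Under the model K = D·(T − T_b), so D₁·(T₁ − T_b) = D₂·(T₂ − T_b).
17.4·(15.8 − T_b) = 5.7·(29.5 − T_b)
T_b = (17.4·15.8 − 5.7·29.5) / (17.4 − 5.7) = 106.77 / 11.7 = 9.126 °C ≈ 9.1 °C.

9.1 °C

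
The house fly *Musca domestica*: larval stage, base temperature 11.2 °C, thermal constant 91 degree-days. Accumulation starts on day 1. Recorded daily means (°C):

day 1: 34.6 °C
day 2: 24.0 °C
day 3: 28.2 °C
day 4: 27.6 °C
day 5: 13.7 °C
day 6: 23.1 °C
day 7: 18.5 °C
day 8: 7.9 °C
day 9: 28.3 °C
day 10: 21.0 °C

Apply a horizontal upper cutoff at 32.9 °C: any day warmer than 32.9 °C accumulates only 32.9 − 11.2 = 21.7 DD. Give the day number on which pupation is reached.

Daily DD above 11.2 °C (capped at 21.7): 21.7, 12.8, 17.0, 16.4, 2.5, 11.9, 7.3, 0.0, 17.1, 9.8.
Cumulative: 21.7, 34.5, 51.5, 67.9, 70.4, 82.3, 89.6, 89.6, 106.7, 116.5.
The total first reaches 91 DD on day 9.

day 9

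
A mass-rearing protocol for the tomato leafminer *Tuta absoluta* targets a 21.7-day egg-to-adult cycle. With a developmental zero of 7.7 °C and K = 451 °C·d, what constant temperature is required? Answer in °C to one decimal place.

28.5 °C

Required daily accumulation = 451 / 21.7 = 20.783 DD/day.
T = T_base + 20.783 = 7.7 + 20.783 = 28.483 ≈ 28.5 °C.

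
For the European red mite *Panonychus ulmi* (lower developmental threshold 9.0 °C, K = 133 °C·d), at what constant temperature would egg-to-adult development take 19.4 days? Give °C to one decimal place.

15.9 °C

Required daily accumulation = 133 / 19.4 = 6.856 DD/day.
T = T_base + 6.856 = 9.0 + 6.856 = 15.856 ≈ 15.9 °C.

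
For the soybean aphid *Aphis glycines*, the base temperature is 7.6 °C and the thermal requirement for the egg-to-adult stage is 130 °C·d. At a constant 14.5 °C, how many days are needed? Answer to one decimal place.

18.8 days

Daily accumulation = 14.5 − 7.6 = 6.9 DD/day.
Duration = 130 / 6.9 = 18.841 ≈ 18.8 days.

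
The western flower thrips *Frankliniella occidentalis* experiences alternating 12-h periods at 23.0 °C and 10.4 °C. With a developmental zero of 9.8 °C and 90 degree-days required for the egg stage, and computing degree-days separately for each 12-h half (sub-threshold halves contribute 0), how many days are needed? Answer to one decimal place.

Day half: max(0, 23.0 − 9.8) × 0.5 = 13.2 × 0.5 = 6.60 DD.
Night half: max(0, 10.4 − 9.8) × 0.5 = 0.6 × 0.5 = 0.30 DD.
Per 24 h: 6.90 DD/day.
Duration = 90 / 6.90 = 13.043 ≈ 13.0 days.

13.0 days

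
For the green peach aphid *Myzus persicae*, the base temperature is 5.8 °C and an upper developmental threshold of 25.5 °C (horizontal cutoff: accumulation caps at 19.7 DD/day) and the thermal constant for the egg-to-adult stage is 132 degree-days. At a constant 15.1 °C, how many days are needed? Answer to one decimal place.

14.2 days

Daily accumulation = 15.1 − 5.8 = 9.3 DD/day.
Duration = 132 / 9.3 = 14.194 ≈ 14.2 days.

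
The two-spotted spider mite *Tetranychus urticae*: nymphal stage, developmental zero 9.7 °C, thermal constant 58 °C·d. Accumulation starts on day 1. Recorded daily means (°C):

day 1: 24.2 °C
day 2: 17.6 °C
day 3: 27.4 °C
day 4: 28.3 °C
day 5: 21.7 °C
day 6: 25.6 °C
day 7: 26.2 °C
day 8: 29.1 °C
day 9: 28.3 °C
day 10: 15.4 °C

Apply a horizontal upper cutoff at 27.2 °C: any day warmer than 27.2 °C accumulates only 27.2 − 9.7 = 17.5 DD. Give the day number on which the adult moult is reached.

Daily DD above 9.7 °C (capped at 17.5): 14.5, 7.9, 17.5, 17.5, 12.0, 15.9, 16.5, 17.5, 17.5, 5.7.
Cumulative: 14.5, 22.4, 39.9, 57.4, 69.4, 85.3, 101.8, 119.3, 136.8, 142.5.
The total first reaches 58 DD on day 5.

day 5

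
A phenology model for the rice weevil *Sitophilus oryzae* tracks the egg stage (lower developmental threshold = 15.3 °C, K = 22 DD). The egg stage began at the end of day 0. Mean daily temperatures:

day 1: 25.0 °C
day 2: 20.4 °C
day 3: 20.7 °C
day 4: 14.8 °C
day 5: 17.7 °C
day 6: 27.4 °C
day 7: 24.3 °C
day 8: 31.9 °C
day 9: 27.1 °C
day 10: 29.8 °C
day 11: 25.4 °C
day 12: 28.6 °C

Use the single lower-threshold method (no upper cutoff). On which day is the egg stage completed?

Daily DD above 15.3 °C: 9.7, 5.1, 5.4, 0.0, 2.4, 12.1, 9.0, 16.6, 11.8, 14.5, 10.1, 13.3.
Cumulative: 9.7, 14.8, 20.2, 20.2, 22.6, 34.7, 43.7, 60.3, 72.1, 86.6, 96.7, 110.0.
The total first reaches 22 DD on day 5.

day 5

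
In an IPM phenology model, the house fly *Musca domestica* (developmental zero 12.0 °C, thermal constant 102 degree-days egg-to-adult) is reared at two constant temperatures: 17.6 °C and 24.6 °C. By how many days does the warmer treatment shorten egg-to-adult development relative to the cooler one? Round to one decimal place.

At 17.6 °C: 102 / (17.6 − 12.0) = 102 / 5.6 = 18.214 d.
At 24.6 °C: 102 / (24.6 − 12.0) = 102 / 12.6 = 8.095 d.
Difference = |18.214 − 8.095| = 10.119 ≈ 10.1 days.

10.1 days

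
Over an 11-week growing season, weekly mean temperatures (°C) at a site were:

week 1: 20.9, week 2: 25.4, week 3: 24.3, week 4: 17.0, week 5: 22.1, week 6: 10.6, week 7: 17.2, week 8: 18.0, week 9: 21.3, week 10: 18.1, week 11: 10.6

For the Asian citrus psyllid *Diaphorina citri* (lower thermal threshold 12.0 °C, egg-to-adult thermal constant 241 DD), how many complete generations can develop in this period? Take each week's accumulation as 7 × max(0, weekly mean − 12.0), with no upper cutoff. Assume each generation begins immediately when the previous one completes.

2 generations

Weekly DD (7 × max(0, T̄ − 12.0)): 62.3, 93.8, 86.1, 35.0, 70.7, 0.0, 36.4, 42.0, 65.1, 42.7, 0.0.
Season total = 534.1 DD.
Complete generations = ⌊534.1 / 241⌋ = 2.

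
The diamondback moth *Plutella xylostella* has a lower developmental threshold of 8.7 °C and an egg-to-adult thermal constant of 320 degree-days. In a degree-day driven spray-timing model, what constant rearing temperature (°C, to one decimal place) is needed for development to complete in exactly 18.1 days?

26.4 °C

Required daily accumulation = 320 / 18.1 = 17.680 DD/day.
T = T_base + 17.680 = 8.7 + 17.680 = 26.380 ≈ 26.4 °C.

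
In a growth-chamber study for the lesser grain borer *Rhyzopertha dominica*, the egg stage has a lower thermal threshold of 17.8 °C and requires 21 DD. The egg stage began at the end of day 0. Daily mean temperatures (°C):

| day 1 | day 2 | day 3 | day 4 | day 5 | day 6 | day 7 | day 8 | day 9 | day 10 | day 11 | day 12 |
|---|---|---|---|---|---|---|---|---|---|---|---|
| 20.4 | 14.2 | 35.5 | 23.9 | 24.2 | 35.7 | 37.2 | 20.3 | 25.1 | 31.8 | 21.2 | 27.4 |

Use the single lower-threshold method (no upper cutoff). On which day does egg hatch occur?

Daily DD above 17.8 °C: 2.6, 0.0, 17.7, 6.1, 6.4, 17.9, 19.4, 2.5, 7.3, 14.0, 3.4, 9.6.
Cumulative: 2.6, 2.6, 20.3, 26.4, 32.8, 50.7, 70.1, 72.6, 79.9, 93.9, 97.3, 106.9.
The total first reaches 21 DD on day 4.

day 4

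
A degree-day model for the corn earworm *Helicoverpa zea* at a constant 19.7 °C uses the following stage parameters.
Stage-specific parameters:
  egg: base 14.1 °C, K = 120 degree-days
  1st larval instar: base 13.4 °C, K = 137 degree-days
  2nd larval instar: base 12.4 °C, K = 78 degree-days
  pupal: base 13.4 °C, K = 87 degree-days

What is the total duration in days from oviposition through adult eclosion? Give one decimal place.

67.7 days

egg: 120 / (19.7 − 14.1) = 120 / 5.6 = 21.429 d.
1st larval instar: 137 / (19.7 − 13.4) = 137 / 6.3 = 21.746 d.
2nd larval instar: 78 / (19.7 − 12.4) = 78 / 7.3 = 10.685 d.
pupal: 87 / (19.7 − 13.4) = 87 / 6.3 = 13.810 d.
Sum = 67.669 ≈ 67.7 days.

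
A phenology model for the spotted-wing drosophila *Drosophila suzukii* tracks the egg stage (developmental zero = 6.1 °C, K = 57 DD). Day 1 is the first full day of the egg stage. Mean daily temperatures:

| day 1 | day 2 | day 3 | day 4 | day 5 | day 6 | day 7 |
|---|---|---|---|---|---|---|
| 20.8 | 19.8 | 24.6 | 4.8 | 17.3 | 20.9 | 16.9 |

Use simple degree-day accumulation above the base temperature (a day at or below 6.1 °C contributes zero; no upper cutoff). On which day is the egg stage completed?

day 5

Daily DD above 6.1 °C: 14.7, 13.7, 18.5, 0.0, 11.2, 14.8, 10.8.
Cumulative: 14.7, 28.4, 46.9, 46.9, 58.1, 72.9, 83.7.
The total first reaches 57 DD on day 5.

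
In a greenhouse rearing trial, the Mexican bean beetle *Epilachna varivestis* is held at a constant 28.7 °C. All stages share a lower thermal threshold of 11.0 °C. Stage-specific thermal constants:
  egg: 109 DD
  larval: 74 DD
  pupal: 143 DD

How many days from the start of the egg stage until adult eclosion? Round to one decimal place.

Daily accumulation at 28.7 °C = 28.7 − 11.0 = 17.7 DD/day.
Total K = 109 + 74 + 143 = 326 DD.
Total duration = 326 / 17.7 = 18.418 ≈ 18.4 days.

18.4 days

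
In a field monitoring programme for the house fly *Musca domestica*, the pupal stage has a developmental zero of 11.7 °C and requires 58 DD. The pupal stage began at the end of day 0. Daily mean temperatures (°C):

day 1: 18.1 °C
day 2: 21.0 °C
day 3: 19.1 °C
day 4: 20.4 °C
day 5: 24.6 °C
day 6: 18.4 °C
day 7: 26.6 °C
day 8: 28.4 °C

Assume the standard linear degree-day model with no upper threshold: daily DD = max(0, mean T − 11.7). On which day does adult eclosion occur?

Daily DD above 11.7 °C: 6.4, 9.3, 7.4, 8.7, 12.9, 6.7, 14.9, 16.7.
Cumulative: 6.4, 15.7, 23.1, 31.8, 44.7, 51.4, 66.3, 83.0.
The total first reaches 58 DD on day 7.

day 7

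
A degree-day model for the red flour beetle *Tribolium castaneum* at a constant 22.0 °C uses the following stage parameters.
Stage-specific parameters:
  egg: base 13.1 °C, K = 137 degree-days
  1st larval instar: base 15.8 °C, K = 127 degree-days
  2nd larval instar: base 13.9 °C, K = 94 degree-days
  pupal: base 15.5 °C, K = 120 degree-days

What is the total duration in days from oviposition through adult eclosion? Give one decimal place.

65.9 days

egg: 137 / (22.0 − 13.1) = 137 / 8.9 = 15.393 d.
1st larval instar: 127 / (22.0 − 15.8) = 127 / 6.2 = 20.484 d.
2nd larval instar: 94 / (22.0 − 13.9) = 94 / 8.1 = 11.605 d.
pupal: 120 / (22.0 − 15.5) = 120 / 6.5 = 18.462 d.
Sum = 65.944 ≈ 65.9 days.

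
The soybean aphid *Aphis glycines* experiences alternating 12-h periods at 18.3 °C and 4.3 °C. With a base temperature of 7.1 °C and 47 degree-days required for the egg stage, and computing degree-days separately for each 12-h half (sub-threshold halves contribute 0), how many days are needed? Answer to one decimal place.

8.4 days

Day half: max(0, 18.3 − 7.1) × 0.5 = 11.2 × 0.5 = 5.60 DD.
Night half: max(0, 4.3 − 7.1) × 0.5 = 0.0 × 0.5 = 0.00 DD.
Per 24 h: 5.60 DD/day.
Duration = 47 / 5.60 = 8.393 ≈ 8.4 days.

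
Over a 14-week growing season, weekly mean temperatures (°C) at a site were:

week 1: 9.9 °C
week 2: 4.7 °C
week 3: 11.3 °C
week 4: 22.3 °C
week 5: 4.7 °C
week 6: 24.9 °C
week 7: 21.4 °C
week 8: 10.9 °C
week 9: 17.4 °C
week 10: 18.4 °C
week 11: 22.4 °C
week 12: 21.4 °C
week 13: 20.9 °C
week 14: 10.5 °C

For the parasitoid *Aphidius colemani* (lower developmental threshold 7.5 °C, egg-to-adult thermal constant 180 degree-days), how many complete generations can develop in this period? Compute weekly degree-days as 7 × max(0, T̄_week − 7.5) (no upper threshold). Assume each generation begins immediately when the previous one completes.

4 generations

Weekly DD (7 × max(0, T̄ − 7.5)): 16.8, 0.0, 26.6, 103.6, 0.0, 121.8, 97.3, 23.8, 69.3, 76.3, 104.3, 97.3, 93.8, 21.0.
Season total = 851.9 DD.
Complete generations = ⌊851.9 / 180⌋ = 4.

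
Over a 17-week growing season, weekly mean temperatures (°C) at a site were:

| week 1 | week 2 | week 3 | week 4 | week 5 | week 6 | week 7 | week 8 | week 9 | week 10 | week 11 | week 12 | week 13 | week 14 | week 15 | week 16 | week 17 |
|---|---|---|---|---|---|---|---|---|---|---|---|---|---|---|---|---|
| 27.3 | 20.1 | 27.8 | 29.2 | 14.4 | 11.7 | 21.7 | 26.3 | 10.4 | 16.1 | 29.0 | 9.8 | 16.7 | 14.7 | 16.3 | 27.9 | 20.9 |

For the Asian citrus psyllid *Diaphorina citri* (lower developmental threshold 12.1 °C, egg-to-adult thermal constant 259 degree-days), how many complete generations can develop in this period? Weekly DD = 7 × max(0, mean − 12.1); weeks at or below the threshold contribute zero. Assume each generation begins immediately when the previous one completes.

3 generations

Weekly DD (7 × max(0, T̄ − 12.1)): 106.4, 56.0, 109.9, 119.7, 16.1, 0.0, 67.2, 99.4, 0.0, 28.0, 118.3, 0.0, 32.2, 18.2, 29.4, 110.6, 61.6.
Season total = 973.0 DD.
Complete generations = ⌊973.0 / 259⌋ = 3.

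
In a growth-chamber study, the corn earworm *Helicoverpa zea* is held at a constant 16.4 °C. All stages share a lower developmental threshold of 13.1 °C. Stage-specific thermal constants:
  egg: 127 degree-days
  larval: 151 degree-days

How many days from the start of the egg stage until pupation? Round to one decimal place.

Daily accumulation at 16.4 °C = 16.4 − 13.1 = 3.3 DD/day.
Total K = 127 + 151 = 278 DD.
Total duration = 278 / 3.3 = 84.242 ≈ 84.2 days.

84.2 days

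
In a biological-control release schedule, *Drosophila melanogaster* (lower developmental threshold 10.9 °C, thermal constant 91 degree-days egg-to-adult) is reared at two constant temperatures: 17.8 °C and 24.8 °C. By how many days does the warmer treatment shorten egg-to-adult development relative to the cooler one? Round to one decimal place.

At 17.8 °C: 91 / (17.8 − 10.9) = 91 / 6.9 = 13.188 d.
At 24.8 °C: 91 / (24.8 − 10.9) = 91 / 13.9 = 6.547 d.
Difference = |13.188 − 6.547| = 6.642 ≈ 6.6 days.

6.6 days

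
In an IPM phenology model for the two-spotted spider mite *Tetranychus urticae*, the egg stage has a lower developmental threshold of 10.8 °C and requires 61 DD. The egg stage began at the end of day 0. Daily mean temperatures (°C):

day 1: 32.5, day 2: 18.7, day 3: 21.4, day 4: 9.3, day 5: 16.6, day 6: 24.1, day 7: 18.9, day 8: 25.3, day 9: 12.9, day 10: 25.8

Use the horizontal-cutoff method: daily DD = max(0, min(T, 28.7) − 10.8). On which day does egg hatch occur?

day 7

Daily DD above 10.8 °C (capped at 17.9): 17.9, 7.9, 10.6, 0.0, 5.8, 13.3, 8.1, 14.5, 2.1, 15.0.
Cumulative: 17.9, 25.8, 36.4, 36.4, 42.2, 55.5, 63.6, 78.1, 80.2, 95.2.
The total first reaches 61 DD on day 7.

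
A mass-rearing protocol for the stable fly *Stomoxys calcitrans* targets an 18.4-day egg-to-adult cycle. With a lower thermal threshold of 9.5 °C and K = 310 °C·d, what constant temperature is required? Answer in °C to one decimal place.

Required daily accumulation = 310 / 18.4 = 16.848 DD/day.
T = T_base + 16.848 = 9.5 + 16.848 = 26.348 ≈ 26.3 °C.

26.3 °C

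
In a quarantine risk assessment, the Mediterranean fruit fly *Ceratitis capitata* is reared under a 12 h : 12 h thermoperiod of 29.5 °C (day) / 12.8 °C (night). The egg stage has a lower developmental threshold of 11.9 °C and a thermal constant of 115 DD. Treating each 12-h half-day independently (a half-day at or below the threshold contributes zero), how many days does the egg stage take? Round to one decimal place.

12.4 days

Day half: max(0, 29.5 − 11.9) × 0.5 = 17.6 × 0.5 = 8.80 DD.
Night half: max(0, 12.8 − 11.9) × 0.5 = 0.9 × 0.5 = 0.45 DD.
Per 24 h: 9.25 DD/day.
Duration = 115 / 9.25 = 12.432 ≈ 12.4 days.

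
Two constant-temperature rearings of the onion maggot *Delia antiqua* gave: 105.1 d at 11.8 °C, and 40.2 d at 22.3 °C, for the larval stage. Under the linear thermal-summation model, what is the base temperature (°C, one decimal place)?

5.3 °C

Linear rate model ⇒ the product D·(T − T_b) is constant across temperatures.
105.1·(11.8 − T_b) = 40.2·(22.3 − T_b)
T_b = (105.1·11.8 − 40.2·22.3) / (105.1 − 40.2) = 343.72 / 64.9 = 5.296 °C ≈ 5.3 °C.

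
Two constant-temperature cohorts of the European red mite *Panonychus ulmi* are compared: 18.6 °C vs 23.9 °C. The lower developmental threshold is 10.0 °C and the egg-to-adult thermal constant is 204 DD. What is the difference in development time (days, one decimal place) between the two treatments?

At 18.6 °C: 204 / (18.6 − 10.0) = 204 / 8.6 = 23.721 d.
At 23.9 °C: 204 / (23.9 − 10.0) = 204 / 13.9 = 14.676 d.
Difference = |23.721 − 14.676| = 9.045 ≈ 9.0 days.

9.0 days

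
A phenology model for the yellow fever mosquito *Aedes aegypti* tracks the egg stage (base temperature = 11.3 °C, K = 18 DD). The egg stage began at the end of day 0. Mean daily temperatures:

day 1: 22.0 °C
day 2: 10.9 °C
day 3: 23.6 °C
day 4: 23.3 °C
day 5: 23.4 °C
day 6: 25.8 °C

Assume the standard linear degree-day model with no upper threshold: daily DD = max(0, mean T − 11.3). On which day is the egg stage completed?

Daily DD above 11.3 °C: 10.7, 0.0, 12.3, 12.0, 12.1, 14.5.
Cumulative: 10.7, 10.7, 23.0, 35.0, 47.1, 61.6.
The total first reaches 18 DD on day 3.

day 3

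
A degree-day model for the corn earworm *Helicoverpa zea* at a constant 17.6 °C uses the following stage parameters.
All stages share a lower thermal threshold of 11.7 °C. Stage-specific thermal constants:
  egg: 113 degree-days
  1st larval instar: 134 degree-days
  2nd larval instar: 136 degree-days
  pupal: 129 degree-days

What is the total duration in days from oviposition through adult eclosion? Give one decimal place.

86.8 days

Daily accumulation at 17.6 °C = 17.6 − 11.7 = 5.9 DD/day.
Total K = 113 + 134 + 136 + 129 = 512 DD.
Total duration = 512 / 5.9 = 86.780 ≈ 86.8 days.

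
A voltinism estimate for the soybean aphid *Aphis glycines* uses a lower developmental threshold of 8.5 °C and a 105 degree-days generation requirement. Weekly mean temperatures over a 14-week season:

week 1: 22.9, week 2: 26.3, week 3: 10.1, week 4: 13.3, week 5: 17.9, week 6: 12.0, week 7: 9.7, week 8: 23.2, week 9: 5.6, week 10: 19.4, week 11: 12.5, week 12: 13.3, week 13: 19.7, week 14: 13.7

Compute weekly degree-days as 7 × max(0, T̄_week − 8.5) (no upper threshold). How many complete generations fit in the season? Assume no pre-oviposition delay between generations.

6 generations

Weekly DD (7 × max(0, T̄ − 8.5)): 100.8, 124.6, 11.2, 33.6, 65.8, 24.5, 8.4, 102.9, 0.0, 76.3, 28.0, 33.6, 78.4, 36.4.
Season total = 724.5 DD.
Complete generations = ⌊724.5 / 105⌋ = 6.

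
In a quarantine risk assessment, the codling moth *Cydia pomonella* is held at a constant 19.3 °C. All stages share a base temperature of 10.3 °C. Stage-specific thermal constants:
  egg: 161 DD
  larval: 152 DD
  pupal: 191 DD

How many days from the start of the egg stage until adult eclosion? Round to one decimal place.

Daily accumulation at 19.3 °C = 19.3 − 10.3 = 9.0 DD/day.
Total K = 161 + 152 + 191 = 504 DD.
Total duration = 504 / 9.0 = 56.000 ≈ 56.0 days.

56.0 days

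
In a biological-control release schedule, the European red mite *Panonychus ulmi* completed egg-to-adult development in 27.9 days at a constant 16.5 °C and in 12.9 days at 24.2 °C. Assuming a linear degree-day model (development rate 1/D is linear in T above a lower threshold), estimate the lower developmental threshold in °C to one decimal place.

Equal thermal constants: D₁(T₁ − T_b) = D₂(T₂ − T_b).
27.9·(16.5 − T_b) = 12.9·(24.2 − T_b)
T_b = (27.9·16.5 − 12.9·24.2) / (27.9 − 12.9) = 148.17 / 15.0 = 9.878 °C ≈ 9.9 °C.

9.9 °C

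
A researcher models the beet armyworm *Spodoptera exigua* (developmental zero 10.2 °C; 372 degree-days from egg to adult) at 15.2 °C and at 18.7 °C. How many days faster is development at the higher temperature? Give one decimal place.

At 15.2 °C: 372 / (15.2 − 10.2) = 372 / 5.0 = 74.400 d.
At 18.7 °C: 372 / (18.7 − 10.2) = 372 / 8.5 = 43.765 d.
Difference = |74.400 − 43.765| = 30.635 ≈ 30.6 days.

30.6 days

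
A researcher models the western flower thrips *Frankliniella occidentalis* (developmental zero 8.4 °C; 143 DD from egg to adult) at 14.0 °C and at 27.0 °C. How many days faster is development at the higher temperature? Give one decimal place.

17.8 days

At 14.0 °C: 143 / (14.0 − 8.4) = 143 / 5.6 = 25.536 d.
At 27.0 °C: 143 / (27.0 − 8.4) = 143 / 18.6 = 7.688 d.
Difference = |25.536 − 7.688| = 17.848 ≈ 17.8 days.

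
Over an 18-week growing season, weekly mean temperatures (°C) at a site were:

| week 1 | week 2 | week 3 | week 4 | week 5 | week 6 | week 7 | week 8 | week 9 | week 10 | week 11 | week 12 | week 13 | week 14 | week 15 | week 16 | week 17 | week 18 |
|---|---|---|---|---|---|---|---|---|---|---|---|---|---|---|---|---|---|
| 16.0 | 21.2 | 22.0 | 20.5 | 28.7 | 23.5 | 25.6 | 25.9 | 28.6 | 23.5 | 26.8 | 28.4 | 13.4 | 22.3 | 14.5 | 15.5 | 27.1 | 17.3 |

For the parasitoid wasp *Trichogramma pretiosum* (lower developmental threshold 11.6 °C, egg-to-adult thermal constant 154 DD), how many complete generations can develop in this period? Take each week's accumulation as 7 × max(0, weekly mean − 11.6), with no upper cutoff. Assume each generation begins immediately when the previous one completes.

8 generations

Weekly DD (7 × max(0, T̄ − 11.6)): 30.8, 67.2, 72.8, 62.3, 119.7, 83.3, 98.0, 100.1, 119.0, 83.3, 106.4, 117.6, 12.6, 74.9, 20.3, 27.3, 108.5, 39.9.
Season total = 1344.0 DD.
Complete generations = ⌊1344.0 / 154⌋ = 8.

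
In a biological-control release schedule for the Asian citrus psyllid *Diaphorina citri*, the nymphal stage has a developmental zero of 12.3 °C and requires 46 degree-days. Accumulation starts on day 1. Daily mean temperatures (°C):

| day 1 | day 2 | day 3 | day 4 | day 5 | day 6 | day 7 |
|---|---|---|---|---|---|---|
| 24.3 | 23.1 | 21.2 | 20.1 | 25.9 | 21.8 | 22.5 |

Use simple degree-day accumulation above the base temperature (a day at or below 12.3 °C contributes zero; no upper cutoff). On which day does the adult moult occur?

day 5

Daily DD above 12.3 °C: 12.0, 10.8, 8.9, 7.8, 13.6, 9.5, 10.2.
Cumulative: 12.0, 22.8, 31.7, 39.5, 53.1, 62.6, 72.8.
The total first reaches 46 DD on day 5.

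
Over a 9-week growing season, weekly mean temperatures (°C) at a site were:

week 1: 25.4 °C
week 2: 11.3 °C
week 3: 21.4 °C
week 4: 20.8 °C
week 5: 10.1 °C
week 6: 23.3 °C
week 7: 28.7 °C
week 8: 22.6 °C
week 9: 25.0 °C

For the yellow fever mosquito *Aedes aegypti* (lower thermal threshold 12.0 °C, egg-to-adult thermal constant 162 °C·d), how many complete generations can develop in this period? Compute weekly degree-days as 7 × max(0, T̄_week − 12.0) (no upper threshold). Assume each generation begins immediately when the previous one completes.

Weekly DD (7 × max(0, T̄ − 12.0)): 93.8, 0.0, 65.8, 61.6, 0.0, 79.1, 116.9, 74.2, 91.0.
Season total = 582.4 DD.
Complete generations = ⌊582.4 / 162⌋ = 3.

3 generations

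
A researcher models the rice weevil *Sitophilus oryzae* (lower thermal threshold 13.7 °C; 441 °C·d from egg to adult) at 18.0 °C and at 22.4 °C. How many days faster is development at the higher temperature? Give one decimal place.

51.9 days

At 18.0 °C: 441 / (18.0 − 13.7) = 441 / 4.3 = 102.558 d.
At 22.4 °C: 441 / (22.4 − 13.7) = 441 / 8.7 = 50.690 d.
Difference = |102.558 − 50.690| = 51.868 ≈ 51.9 days.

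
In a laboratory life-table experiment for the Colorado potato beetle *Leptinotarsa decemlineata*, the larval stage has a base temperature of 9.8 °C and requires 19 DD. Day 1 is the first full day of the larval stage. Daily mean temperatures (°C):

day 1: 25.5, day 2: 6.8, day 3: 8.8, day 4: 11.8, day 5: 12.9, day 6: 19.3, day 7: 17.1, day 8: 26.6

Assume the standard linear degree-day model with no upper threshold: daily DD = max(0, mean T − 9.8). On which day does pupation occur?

Daily DD above 9.8 °C: 15.7, 0.0, 0.0, 2.0, 3.1, 9.5, 7.3, 16.8.
Cumulative: 15.7, 15.7, 15.7, 17.7, 20.8, 30.3, 37.6, 54.4.
The total first reaches 19 DD on day 5.

day 5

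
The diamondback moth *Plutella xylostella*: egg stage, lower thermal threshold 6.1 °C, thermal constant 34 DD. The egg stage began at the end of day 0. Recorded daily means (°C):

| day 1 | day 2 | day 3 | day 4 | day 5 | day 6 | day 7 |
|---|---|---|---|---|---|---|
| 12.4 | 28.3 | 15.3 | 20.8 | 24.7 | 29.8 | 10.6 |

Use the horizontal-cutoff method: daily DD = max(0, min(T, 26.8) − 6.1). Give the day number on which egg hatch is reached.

day 3

Daily DD above 6.1 °C (capped at 20.7): 6.3, 20.7, 9.2, 14.7, 18.6, 20.7, 4.5.
Cumulative: 6.3, 27.0, 36.2, 50.9, 69.5, 90.2, 94.7.
The total first reaches 34 DD on day 3.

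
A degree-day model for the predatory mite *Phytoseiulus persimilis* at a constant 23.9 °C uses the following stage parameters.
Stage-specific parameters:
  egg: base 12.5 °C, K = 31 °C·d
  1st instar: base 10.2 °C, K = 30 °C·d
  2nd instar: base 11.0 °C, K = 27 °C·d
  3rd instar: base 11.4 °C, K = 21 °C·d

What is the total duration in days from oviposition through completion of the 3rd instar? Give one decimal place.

egg: 31 / (23.9 − 12.5) = 31 / 11.4 = 2.719 d.
1st instar: 30 / (23.9 − 10.2) = 30 / 13.7 = 2.190 d.
2nd instar: 27 / (23.9 − 11.0) = 27 / 12.9 = 2.093 d.
3rd instar: 21 / (23.9 − 11.4) = 21 / 12.5 = 1.680 d.
Sum = 8.682 ≈ 8.7 days.

8.7 days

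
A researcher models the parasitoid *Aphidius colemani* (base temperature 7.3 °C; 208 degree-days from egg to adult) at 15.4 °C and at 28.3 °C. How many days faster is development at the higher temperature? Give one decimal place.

At 15.4 °C: 208 / (15.4 − 7.3) = 208 / 8.1 = 25.679 d.
At 28.3 °C: 208 / (28.3 − 7.3) = 208 / 21.0 = 9.905 d.
Difference = |25.679 − 9.905| = 15.774 ≈ 15.8 days.

15.8 days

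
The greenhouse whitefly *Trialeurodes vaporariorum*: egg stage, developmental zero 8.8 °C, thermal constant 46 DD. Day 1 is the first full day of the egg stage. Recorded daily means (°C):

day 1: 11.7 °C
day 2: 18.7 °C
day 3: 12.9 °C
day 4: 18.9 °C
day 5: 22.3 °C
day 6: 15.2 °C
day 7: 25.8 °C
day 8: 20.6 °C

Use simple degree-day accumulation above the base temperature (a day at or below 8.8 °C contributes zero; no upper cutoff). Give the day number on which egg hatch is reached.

Daily DD above 8.8 °C: 2.9, 9.9, 4.1, 10.1, 13.5, 6.4, 17.0, 11.8.
Cumulative: 2.9, 12.8, 16.9, 27.0, 40.5, 46.9, 63.9, 75.7.
The total first reaches 46 DD on day 6.

day 6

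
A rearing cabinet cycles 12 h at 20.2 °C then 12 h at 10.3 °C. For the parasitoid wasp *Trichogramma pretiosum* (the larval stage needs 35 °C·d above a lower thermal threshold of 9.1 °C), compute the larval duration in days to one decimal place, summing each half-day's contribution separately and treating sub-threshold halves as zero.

5.7 days

Day half: max(0, 20.2 − 9.1) × 0.5 = 11.1 × 0.5 = 5.55 DD.
Night half: max(0, 10.3 − 9.1) × 0.5 = 1.2 × 0.5 = 0.60 DD.
Per 24 h: 6.15 DD/day.
Duration = 35 / 6.15 = 5.691 ≈ 5.7 days.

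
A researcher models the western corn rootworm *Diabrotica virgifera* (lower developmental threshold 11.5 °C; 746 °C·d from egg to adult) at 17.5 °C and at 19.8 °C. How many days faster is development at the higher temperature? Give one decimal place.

34.5 days

At 17.5 °C: 746 / (17.5 − 11.5) = 746 / 6.0 = 124.333 d.
At 19.8 °C: 746 / (19.8 − 11.5) = 746 / 8.3 = 89.880 d.
Difference = |124.333 − 89.880| = 34.454 ≈ 34.5 days.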